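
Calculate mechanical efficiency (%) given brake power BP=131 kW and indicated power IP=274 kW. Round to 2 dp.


eta_mech = (BP / IP) * 100
Ratio = 131 / 274 = 0.4781
eta_mech = 0.4781 * 100 = 47.81%


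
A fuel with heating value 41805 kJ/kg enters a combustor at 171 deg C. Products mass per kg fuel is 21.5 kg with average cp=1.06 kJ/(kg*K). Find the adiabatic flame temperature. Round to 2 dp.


T_ad = T_in + Hc / (m_p * cp)
Denominator = 21.5 * 1.06 = 22.7900
Temperature rise = 41805 / 22.7900 = 1834.36 K
T_ad = 171 + 1834.36 = 2005.36 deg C


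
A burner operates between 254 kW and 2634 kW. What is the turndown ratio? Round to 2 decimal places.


TDR = Q_max / Q_min
TDR = 2634 / 254 = 10.37


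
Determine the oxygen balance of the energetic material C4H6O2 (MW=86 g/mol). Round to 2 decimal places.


OB = -1600 * (2C + H/2 - O) / MW
Inner = 2*4 + 6/2 - 2 = 9.00
OB = -1600 * 9.00 / 86 = -167.44%


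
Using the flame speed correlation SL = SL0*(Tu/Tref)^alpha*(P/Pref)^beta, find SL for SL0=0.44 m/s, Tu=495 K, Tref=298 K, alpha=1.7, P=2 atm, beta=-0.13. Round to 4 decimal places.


SL = SL0 * (Tu/Tref)^alpha * (P/Pref)^beta
T ratio = 495/298 = 1.66107383
(T ratio)^alpha = 1.66107383^1.7 = 2.369524
(P/Pref)^beta = 2^(-0.13) = 0.913831
SL = 0.44 * 2.369524 * 0.913831 = 0.9528 m/s


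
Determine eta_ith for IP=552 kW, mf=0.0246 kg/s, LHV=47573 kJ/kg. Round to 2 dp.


eta_ith = (IP / (mf * LHV)) * 100
Denominator = 0.0246 * 47573 = 1170.2958 kW
eta_ith = (552 / 1170.2958) * 100 = 47.17%


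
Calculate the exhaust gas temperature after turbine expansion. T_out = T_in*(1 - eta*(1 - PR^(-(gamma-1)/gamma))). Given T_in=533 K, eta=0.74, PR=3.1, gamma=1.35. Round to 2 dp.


T_out = T_in * (1 - eta * (1 - PR^(-(gamma-1)/gamma)))
Exponent = -(1.35-1)/1.35 = -0.25925926
PR^exp = 3.1^(-0.25925926) = 0.74577862
Factor = 1 - 0.74*(1 - 0.74577862) = 0.81187618
T_out = 533 * 0.81187618 = 432.73 K


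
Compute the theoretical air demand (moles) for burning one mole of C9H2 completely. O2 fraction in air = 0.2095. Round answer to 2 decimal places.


Balanced combustion: C9H2 + 9.5 O2 -> 9 CO2 + 1 H2O
O2 needed = C + H/4 = 9 + 2/4 = 9.50 moles
Air moles = O2 / 0.2095 = 9.50 / 0.2095 = 45.35 moles air


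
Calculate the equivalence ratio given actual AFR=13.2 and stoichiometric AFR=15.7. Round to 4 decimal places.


phi = AFR_stoich / AFR_actual
phi = 15.7 / 13.2 = 1.1894


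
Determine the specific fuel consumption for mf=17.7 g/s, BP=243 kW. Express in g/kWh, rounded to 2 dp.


SFC = (mf / BP) * 3600
Rate = 17.7 / 243 = 0.072840 g/(s*kW)
SFC = 0.072840 * 3600 = 262.22 g/kWh


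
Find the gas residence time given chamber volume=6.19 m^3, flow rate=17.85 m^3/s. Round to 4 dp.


tau = V / Q_flow
tau = 6.19 / 17.85 = 0.3468 s


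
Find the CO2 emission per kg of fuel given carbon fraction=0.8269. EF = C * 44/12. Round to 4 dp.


EF = C_frac * (M_CO2 / M_C)
EF = 0.8269 * (44/12)
EF = 0.8269 * 3.666667 = 3.0320 kg_CO2/kg_fuel


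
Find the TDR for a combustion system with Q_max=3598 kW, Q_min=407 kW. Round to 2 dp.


TDR = Q_max / Q_min
TDR = 3598 / 407 = 8.84


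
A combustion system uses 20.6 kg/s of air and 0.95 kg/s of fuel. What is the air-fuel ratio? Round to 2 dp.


AFR = m_air / m_fuel
AFR = 20.6 / 0.95 = 21.68


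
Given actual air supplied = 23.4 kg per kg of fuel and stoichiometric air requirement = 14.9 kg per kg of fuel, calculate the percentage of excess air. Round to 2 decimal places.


Excess air = actual - stoichiometric = 23.4 - 14.9 = 8.50 kg/kg fuel
Excess air % = (excess / stoich) * 100 = (8.50 / 14.9) * 100 = 57.05%


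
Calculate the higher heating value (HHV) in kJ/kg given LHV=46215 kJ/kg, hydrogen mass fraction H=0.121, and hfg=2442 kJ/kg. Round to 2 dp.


HHV = LHV + hfg * 9 * H
Water addition = 2442 * 9 * 0.121 = 2659.338 kJ/kg
HHV = 46215 + 2659.338 = 48874.34 kJ/kg


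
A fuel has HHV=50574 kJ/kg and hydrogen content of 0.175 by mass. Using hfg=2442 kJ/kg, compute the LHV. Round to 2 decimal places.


LHV = HHV - hfg * 9 * H
Water correction = 2442 * 9 * 0.175 = 3846.150 kJ/kg
LHV = 50574 - 3846.150 = 46727.85 kJ/kg


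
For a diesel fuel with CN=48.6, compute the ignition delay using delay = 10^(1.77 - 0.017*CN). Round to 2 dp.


delay = 10^(1.77 - 0.017*CN)
Exponent = 1.77 - 0.017*48.6 = 0.9438
delay = 10^0.9438 = 8.79 ms


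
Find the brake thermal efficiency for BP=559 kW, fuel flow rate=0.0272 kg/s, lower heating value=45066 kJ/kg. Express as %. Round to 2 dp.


eta_BTE = (BP / (mf * LHV)) * 100
Denominator = 0.0272 * 45066 = 1225.7952 kW
eta_BTE = (559 / 1225.7952) * 100 = 45.60%


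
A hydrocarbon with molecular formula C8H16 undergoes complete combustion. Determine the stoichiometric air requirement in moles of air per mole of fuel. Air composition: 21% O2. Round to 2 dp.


Balanced combustion: C8H16 + 12 O2 -> 8 CO2 + 8 H2O
O2 needed = C + H/4 = 8 + 16/4 = 12.00 moles
Air moles = O2 / 0.21 = 12.00 / 0.21 = 57.14 moles air


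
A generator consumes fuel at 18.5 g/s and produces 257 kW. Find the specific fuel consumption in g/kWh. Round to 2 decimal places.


SFC = (mf / BP) * 3600
Rate = 18.5 / 257 = 0.071984 g/(s*kW)
SFC = 0.071984 * 3600 = 259.14 g/kWh


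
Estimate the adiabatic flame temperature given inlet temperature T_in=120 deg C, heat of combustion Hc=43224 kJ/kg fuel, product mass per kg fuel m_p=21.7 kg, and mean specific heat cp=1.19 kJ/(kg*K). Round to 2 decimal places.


T_ad = T_in + Hc / (m_p * cp)
Denominator = 21.7 * 1.19 = 25.8230
Temperature rise = 43224 / 25.8230 = 1673.86 K
T_ad = 120 + 1673.86 = 1793.86 deg C


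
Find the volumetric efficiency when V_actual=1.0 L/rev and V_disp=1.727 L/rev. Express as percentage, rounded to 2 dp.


eta_v = (V_actual / V_disp) * 100
Ratio = 1.0 / 1.727 = 0.5790
eta_v = 0.5790 * 100 = 57.90%


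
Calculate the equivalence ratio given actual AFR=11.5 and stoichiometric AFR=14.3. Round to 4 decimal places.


phi = AFR_stoich / AFR_actual
phi = 14.3 / 11.5 = 1.2435


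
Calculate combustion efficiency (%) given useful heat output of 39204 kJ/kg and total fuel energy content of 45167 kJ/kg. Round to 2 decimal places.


Efficiency = (Q_useful / Q_fuel) * 100
Efficiency = (39204 / 45167) * 100
Efficiency = 0.8680 * 100 = 86.80%


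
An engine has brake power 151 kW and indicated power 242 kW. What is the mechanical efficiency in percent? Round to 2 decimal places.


eta_mech = (BP / IP) * 100
Ratio = 151 / 242 = 0.6240
eta_mech = 0.6240 * 100 = 62.40%


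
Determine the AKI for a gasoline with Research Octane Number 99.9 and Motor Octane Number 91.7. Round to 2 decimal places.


AKI = (RON + MON) / 2
AKI = (99.9 + 91.7) / 2
AKI = 191.6 / 2 = 95.80


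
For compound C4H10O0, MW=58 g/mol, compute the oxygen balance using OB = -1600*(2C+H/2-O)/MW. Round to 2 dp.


OB = -1600 * (2C + H/2 - O) / MW
Inner = 2*4 + 10/2 - 0 = 13.00
OB = -1600 * 13.00 / 58 = -358.62%


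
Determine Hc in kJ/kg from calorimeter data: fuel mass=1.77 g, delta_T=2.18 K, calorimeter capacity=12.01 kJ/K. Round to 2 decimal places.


Hc = C_cal * delta_T / m_fuel
Q_released = 12.01 * 2.18 = 26.1818 kJ
m_fuel = 1.77 g = 1.77/1000 kg = 0.001770 kg
Hc = 26.1818 / 0.001770 = 14791.98 kJ/kg


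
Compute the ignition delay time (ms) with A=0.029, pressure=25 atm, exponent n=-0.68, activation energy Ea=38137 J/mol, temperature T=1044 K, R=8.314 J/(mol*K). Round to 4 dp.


tau = A * P^n * exp(Ea/(R*T))
P^n = 25^(-0.68) = 0.11204714
Ea/(R*T) = 38137/(8.314*1044) = 4.393757
exp(Ea/(R*T)) = 80.943933
tau = 0.029 * 0.11204714 * 80.943933 = 0.2630 ms


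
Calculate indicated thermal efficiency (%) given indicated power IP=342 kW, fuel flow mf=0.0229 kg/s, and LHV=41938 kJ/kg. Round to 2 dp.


eta_ith = (IP / (mf * LHV)) * 100
Denominator = 0.0229 * 41938 = 960.3802 kW
eta_ith = (342 / 960.3802) * 100 = 35.61%


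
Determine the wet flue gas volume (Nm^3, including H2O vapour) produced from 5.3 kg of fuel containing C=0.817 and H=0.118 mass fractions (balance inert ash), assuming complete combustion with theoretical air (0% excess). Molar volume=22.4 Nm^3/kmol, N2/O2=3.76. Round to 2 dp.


Per kg fuel: CO2 = (C/12 kmol)*22.4 = (0.817/12)*22.4 = 1.52507 Nm^3
Per kg fuel: H2O = (H/2 kmol)*22.4 = (0.118/2)*22.4 = 1.32160 Nm^3
O2 needed per kg fuel = C/12 + H/4 = 0.817/12 + 0.118/4 = 0.09758333 kmol
Per kg fuel: N2 = O2*3.76*22.4 = 0.09758333*3.76*22.4 = 8.21886 Nm^3
Total per kg = 1.52507 + 1.32160 + 8.21886 = 11.06553 Nm^3
Total = 11.06553 * 5.3 = 58.65 Nm^3


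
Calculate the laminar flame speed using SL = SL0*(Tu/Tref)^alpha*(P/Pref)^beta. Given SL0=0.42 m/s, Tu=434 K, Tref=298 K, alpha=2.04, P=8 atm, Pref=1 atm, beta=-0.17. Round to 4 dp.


SL = SL0 * (Tu/Tref)^alpha * (P/Pref)^beta
T ratio = 434/298 = 1.45637584
(T ratio)^alpha = 1.45637584^2.04 = 2.153168
(P/Pref)^beta = 8^(-0.17) = 0.702222
SL = 0.42 * 2.153168 * 0.702222 = 0.6350 m/s


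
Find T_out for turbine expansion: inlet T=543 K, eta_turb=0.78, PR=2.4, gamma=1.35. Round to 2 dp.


T_out = T_in * (1 - eta * (1 - PR^(-(gamma-1)/gamma)))
Exponent = -(1.35-1)/1.35 = -0.25925926
PR^exp = 2.4^(-0.25925926) = 0.79694200
Factor = 1 - 0.78*(1 - 0.79694200) = 0.84161476
T_out = 543 * 0.84161476 = 457.00 K


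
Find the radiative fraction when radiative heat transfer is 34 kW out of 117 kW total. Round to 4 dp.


f_rad = Q_rad / Q_total
f_rad = 34 / 117 = 0.2906


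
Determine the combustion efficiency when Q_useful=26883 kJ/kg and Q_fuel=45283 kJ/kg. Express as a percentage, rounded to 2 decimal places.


Efficiency = (Q_useful / Q_fuel) * 100
Efficiency = (26883 / 45283) * 100
Efficiency = 0.5937 * 100 = 59.37%


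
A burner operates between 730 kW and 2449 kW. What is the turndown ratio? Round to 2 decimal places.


TDR = Q_max / Q_min
TDR = 2449 / 730 = 3.35


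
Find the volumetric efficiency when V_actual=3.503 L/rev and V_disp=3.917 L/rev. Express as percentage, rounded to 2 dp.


eta_v = (V_actual / V_disp) * 100
Ratio = 3.503 / 3.917 = 0.8943
eta_v = 0.8943 * 100 = 89.43%


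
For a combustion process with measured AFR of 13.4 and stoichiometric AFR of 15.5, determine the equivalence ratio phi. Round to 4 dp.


phi = AFR_stoich / AFR_actual
phi = 15.5 / 13.4 = 1.1567


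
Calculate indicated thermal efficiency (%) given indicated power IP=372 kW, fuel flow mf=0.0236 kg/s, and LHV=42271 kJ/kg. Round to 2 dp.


eta_ith = (IP / (mf * LHV)) * 100
Denominator = 0.0236 * 42271 = 997.5956 kW
eta_ith = (372 / 997.5956) * 100 = 37.29%


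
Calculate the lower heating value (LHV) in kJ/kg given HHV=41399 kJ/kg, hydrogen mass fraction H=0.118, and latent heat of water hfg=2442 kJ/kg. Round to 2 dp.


LHV = HHV - hfg * 9 * H
Water correction = 2442 * 9 * 0.118 = 2593.404 kJ/kg
LHV = 41399 - 2593.404 = 38805.60 kJ/kg


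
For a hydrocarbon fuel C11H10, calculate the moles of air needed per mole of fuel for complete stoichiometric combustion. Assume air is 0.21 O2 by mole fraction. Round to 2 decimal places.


Balanced combustion: C11H10 + 13.5 O2 -> 11 CO2 + 5 H2O
O2 needed = C + H/4 = 11 + 10/4 = 13.50 moles
Air moles = O2 / 0.21 = 13.50 / 0.21 = 64.29 moles air


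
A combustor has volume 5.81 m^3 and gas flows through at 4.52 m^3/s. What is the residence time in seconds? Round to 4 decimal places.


tau = V / Q_flow
tau = 5.81 / 4.52 = 1.2854 s


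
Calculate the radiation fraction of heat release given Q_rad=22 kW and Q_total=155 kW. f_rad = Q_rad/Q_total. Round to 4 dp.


f_rad = Q_rad / Q_total
f_rad = 22 / 155 = 0.1419


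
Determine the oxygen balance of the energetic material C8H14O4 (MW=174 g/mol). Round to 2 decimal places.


OB = -1600 * (2C + H/2 - O) / MW
Inner = 2*8 + 14/2 - 4 = 19.00
OB = -1600 * 19.00 / 174 = -174.71%


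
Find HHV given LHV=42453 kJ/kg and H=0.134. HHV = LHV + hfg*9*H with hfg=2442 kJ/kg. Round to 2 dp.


HHV = LHV + hfg * 9 * H
Water addition = 2442 * 9 * 0.134 = 2945.052 kJ/kg
HHV = 42453 + 2945.052 = 45398.05 kJ/kg


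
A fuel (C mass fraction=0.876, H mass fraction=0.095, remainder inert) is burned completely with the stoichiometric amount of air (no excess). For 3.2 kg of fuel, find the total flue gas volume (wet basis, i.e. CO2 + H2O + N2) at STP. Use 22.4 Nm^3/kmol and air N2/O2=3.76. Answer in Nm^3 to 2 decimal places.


Per kg fuel: CO2 = (C/12 kmol)*22.4 = (0.876/12)*22.4 = 1.63520 Nm^3
Per kg fuel: H2O = (H/2 kmol)*22.4 = (0.095/2)*22.4 = 1.06400 Nm^3
O2 needed per kg fuel = C/12 + H/4 = 0.876/12 + 0.095/4 = 0.09675000 kmol
Per kg fuel: N2 = O2*3.76*22.4 = 0.09675000*3.76*22.4 = 8.14867 Nm^3
Total per kg = 1.63520 + 1.06400 + 8.14867 = 10.84787 Nm^3
Total = 10.84787 * 3.2 = 34.71 Nm^3


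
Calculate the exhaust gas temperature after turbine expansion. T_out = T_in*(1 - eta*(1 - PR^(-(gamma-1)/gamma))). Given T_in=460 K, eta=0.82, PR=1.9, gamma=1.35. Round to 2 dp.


T_out = T_in * (1 - eta * (1 - PR^(-(gamma-1)/gamma)))
Exponent = -(1.35-1)/1.35 = -0.25925926
PR^exp = 1.9^(-0.25925926) = 0.84670193
Factor = 1 - 0.82*(1 - 0.84670193) = 0.87429558
T_out = 460 * 0.87429558 = 402.18 K


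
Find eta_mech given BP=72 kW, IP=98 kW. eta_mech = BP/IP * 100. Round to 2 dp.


eta_mech = (BP / IP) * 100
Ratio = 72 / 98 = 0.7347
eta_mech = 0.7347 * 100 = 73.47%


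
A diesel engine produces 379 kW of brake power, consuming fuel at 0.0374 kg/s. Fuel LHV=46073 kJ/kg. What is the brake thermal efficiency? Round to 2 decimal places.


eta_BTE = (BP / (mf * LHV)) * 100
Denominator = 0.0374 * 46073 = 1723.1302 kW
eta_BTE = (379 / 1723.1302) * 100 = 21.99%


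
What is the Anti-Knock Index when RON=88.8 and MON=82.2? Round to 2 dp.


AKI = (RON + MON) / 2
AKI = (88.8 + 82.2) / 2
AKI = 171.0 / 2 = 85.50


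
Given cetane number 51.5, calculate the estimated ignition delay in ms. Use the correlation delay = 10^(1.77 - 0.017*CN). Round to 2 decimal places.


delay = 10^(1.77 - 0.017*CN)
Exponent = 1.77 - 0.017*51.5 = 0.8945
delay = 10^0.8945 = 7.84 ms


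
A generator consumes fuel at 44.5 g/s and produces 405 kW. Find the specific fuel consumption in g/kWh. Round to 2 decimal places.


SFC = (mf / BP) * 3600
Rate = 44.5 / 405 = 0.109877 g/(s*kW)
SFC = 0.109877 * 3600 = 395.56 g/kWh


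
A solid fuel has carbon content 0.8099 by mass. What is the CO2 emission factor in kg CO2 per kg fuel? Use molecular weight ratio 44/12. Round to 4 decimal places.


EF = C_frac * (M_CO2 / M_C)
EF = 0.8099 * (44/12)
EF = 0.8099 * 3.666667 = 2.9696 kg_CO2/kg_fuel


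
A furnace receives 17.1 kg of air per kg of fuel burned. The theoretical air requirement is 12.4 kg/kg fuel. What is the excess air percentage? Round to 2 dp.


Excess air = actual - stoichiometric = 17.1 - 12.4 = 4.70 kg/kg fuel
Excess air % = (excess / stoich) * 100 = (4.70 / 12.4) * 100 = 37.90%


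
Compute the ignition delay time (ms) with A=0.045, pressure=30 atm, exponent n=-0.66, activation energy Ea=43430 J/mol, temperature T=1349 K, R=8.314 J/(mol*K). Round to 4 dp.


tau = A * P^n * exp(Ea/(R*T))
P^n = 30^(-0.66) = 0.10594976
Ea/(R*T) = 43430/(8.314*1349) = 3.872290
exp(Ea/(R*T)) = 48.052293
tau = 0.045 * 0.10594976 * 48.052293 = 0.2291 ms


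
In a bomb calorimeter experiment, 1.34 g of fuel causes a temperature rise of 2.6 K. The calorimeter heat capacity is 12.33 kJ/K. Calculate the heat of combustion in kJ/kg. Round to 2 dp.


Hc = C_cal * delta_T / m_fuel
Q_released = 12.33 * 2.6 = 32.0580 kJ
m_fuel = 1.34 g = 1.34/1000 kg = 0.001340 kg
Hc = 32.0580 / 0.001340 = 23923.88 kJ/kg


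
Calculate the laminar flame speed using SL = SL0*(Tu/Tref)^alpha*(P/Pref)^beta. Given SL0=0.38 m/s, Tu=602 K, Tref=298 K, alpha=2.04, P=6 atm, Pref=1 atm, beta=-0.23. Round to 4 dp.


SL = SL0 * (Tu/Tref)^alpha * (P/Pref)^beta
T ratio = 602/298 = 2.02013423
(T ratio)^alpha = 2.02013423^2.04 = 4.197355
(P/Pref)^beta = 6^(-0.23) = 0.662255
SL = 0.38 * 4.197355 * 0.662255 = 1.0563 m/s


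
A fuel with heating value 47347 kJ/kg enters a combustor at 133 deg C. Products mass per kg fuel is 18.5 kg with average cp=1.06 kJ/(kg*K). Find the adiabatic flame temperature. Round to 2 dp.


T_ad = T_in + Hc / (m_p * cp)
Denominator = 18.5 * 1.06 = 19.6100
Temperature rise = 47347 / 19.6100 = 2414.43 K
T_ad = 133 + 2414.43 = 2547.43 deg C


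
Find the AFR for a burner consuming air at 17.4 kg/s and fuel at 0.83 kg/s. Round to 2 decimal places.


AFR = m_air / m_fuel
AFR = 17.4 / 0.83 = 20.96


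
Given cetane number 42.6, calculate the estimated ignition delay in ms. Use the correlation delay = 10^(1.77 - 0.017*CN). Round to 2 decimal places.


delay = 10^(1.77 - 0.017*CN)
Exponent = 1.77 - 0.017*42.6 = 1.0458
delay = 10^1.0458 = 11.11 ms


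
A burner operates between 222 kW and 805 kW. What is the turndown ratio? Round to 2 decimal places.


TDR = Q_max / Q_min
TDR = 805 / 222 = 3.63


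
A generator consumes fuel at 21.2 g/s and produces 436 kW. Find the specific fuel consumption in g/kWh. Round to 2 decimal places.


SFC = (mf / BP) * 3600
Rate = 21.2 / 436 = 0.048624 g/(s*kW)
SFC = 0.048624 * 3600 = 175.05 g/kWh


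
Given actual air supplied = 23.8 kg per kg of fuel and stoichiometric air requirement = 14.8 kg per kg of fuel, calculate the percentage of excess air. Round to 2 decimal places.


Excess air = actual - stoichiometric = 23.8 - 14.8 = 9.00 kg/kg fuel
Excess air % = (excess / stoich) * 100 = (9.00 / 14.8) * 100 = 60.81%


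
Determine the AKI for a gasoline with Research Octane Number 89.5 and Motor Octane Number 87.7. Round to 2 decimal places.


AKI = (RON + MON) / 2
AKI = (89.5 + 87.7) / 2
AKI = 177.2 / 2 = 88.60


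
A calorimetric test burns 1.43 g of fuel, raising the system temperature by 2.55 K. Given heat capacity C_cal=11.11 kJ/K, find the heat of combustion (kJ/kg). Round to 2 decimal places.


Hc = C_cal * delta_T / m_fuel
Q_released = 11.11 * 2.55 = 28.3305 kJ
m_fuel = 1.43 g = 1.43/1000 kg = 0.001430 kg
Hc = 28.3305 / 0.001430 = 19811.54 kJ/kg


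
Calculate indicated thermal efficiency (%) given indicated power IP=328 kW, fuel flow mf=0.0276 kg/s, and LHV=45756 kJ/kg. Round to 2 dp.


eta_ith = (IP / (mf * LHV)) * 100
Denominator = 0.0276 * 45756 = 1262.8656 kW
eta_ith = (328 / 1262.8656) * 100 = 25.97%


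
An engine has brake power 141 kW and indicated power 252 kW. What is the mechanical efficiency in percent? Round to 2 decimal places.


eta_mech = (BP / IP) * 100
Ratio = 141 / 252 = 0.5595
eta_mech = 0.5595 * 100 = 55.95%


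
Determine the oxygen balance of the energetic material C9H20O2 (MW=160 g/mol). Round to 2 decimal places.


OB = -1600 * (2C + H/2 - O) / MW
Inner = 2*9 + 20/2 - 2 = 26.00
OB = -1600 * 26.00 / 160 = -260.00%


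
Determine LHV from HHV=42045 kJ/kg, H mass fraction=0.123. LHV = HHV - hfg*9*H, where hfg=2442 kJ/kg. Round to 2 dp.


LHV = HHV - hfg * 9 * H
Water correction = 2442 * 9 * 0.123 = 2703.294 kJ/kg
LHV = 42045 - 2703.294 = 39341.71 kJ/kg


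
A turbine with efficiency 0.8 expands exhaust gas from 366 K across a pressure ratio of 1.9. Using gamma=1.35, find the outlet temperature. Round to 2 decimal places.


T_out = T_in * (1 - eta * (1 - PR^(-(gamma-1)/gamma)))
Exponent = -(1.35-1)/1.35 = -0.25925926
PR^exp = 1.9^(-0.25925926) = 0.84670193
Factor = 1 - 0.8*(1 - 0.84670193) = 0.87736154
T_out = 366 * 0.87736154 = 321.11 K


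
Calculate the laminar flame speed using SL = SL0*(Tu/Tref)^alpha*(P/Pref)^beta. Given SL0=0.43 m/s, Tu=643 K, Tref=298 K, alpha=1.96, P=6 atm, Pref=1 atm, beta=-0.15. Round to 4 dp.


SL = SL0 * (Tu/Tref)^alpha * (P/Pref)^beta
T ratio = 643/298 = 2.15771812
(T ratio)^alpha = 2.15771812^1.96 = 4.514708
(P/Pref)^beta = 6^(-0.15) = 0.764324
SL = 0.43 * 4.514708 * 0.764324 = 1.4838 m/s


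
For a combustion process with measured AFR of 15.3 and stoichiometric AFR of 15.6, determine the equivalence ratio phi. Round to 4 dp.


phi = AFR_stoich / AFR_actual
phi = 15.6 / 15.3 = 1.0196


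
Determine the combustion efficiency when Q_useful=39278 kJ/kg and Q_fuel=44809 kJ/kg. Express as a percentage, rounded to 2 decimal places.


Efficiency = (Q_useful / Q_fuel) * 100
Efficiency = (39278 / 44809) * 100
Efficiency = 0.8766 * 100 = 87.66%


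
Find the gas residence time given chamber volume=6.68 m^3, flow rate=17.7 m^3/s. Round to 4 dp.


tau = V / Q_flow
tau = 6.68 / 17.7 = 0.3774 s


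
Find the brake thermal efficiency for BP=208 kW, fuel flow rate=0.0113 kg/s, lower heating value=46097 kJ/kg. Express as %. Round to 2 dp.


eta_BTE = (BP / (mf * LHV)) * 100
Denominator = 0.0113 * 46097 = 520.8961 kW
eta_BTE = (208 / 520.8961) * 100 = 39.93%


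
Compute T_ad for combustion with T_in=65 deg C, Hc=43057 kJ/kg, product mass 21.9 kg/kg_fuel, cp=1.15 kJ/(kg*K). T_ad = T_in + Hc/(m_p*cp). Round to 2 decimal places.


T_ad = T_in + Hc / (m_p * cp)
Denominator = 21.9 * 1.15 = 25.1850
Temperature rise = 43057 / 25.1850 = 1709.63 K
T_ad = 65 + 1709.63 = 1774.63 deg C


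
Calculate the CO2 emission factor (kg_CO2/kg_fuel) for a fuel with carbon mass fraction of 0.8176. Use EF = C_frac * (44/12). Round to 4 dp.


EF = C_frac * (M_CO2 / M_C)
EF = 0.8176 * (44/12)
EF = 0.8176 * 3.666667 = 2.9979 kg_CO2/kg_fuel


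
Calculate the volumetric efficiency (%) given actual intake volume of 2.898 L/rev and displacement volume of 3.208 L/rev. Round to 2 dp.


eta_v = (V_actual / V_disp) * 100
Ratio = 2.898 / 3.208 = 0.9034
eta_v = 0.9034 * 100 = 90.34%


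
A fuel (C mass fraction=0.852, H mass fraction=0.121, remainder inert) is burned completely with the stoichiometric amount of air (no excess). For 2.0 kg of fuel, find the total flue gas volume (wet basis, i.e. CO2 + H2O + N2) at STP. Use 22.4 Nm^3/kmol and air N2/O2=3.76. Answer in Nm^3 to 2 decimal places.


Per kg fuel: CO2 = (C/12 kmol)*22.4 = (0.852/12)*22.4 = 1.59040 Nm^3
Per kg fuel: H2O = (H/2 kmol)*22.4 = (0.121/2)*22.4 = 1.35520 Nm^3
O2 needed per kg fuel = C/12 + H/4 = 0.852/12 + 0.121/4 = 0.10125000 kmol
Per kg fuel: N2 = O2*3.76*22.4 = 0.10125000*3.76*22.4 = 8.52768 Nm^3
Total per kg = 1.59040 + 1.35520 + 8.52768 = 11.47328 Nm^3
Total = 11.47328 * 2.0 = 22.95 Nm^3


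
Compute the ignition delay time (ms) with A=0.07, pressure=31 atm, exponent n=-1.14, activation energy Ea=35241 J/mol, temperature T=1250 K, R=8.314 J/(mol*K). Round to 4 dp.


tau = A * P^n * exp(Ea/(R*T))
P^n = 31^(-1.14) = 0.01994563
Ea/(R*T) = 35241/(8.314*1250) = 3.391003
exp(Ea/(R*T)) = 29.695726
tau = 0.07 * 0.01994563 * 29.695726 = 0.0415 ms


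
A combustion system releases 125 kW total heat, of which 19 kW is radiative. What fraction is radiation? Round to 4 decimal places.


f_rad = Q_rad / Q_total
f_rad = 19 / 125 = 0.1520


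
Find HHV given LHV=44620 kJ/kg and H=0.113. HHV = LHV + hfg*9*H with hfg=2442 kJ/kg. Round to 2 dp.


HHV = LHV + hfg * 9 * H
Water addition = 2442 * 9 * 0.113 = 2483.514 kJ/kg
HHV = 44620 + 2483.514 = 47103.51 kJ/kg


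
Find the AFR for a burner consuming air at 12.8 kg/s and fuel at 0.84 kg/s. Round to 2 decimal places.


AFR = m_air / m_fuel
AFR = 12.8 / 0.84 = 15.24


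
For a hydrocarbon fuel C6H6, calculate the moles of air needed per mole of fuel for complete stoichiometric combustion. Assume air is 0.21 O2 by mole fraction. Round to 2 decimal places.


Balanced combustion: C6H6 + 7.5 O2 -> 6 CO2 + 3 H2O
O2 needed = C + H/4 = 6 + 6/4 = 7.50 moles
Air moles = O2 / 0.21 = 7.50 / 0.21 = 35.71 moles air


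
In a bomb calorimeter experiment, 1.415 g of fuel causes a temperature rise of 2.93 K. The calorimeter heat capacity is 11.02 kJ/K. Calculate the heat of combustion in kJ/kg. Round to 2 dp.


Hc = C_cal * delta_T / m_fuel
Q_released = 11.02 * 2.93 = 32.2886 kJ
m_fuel = 1.415 g = 1.415/1000 kg = 0.001415 kg
Hc = 32.2886 / 0.001415 = 22818.80 kJ/kg


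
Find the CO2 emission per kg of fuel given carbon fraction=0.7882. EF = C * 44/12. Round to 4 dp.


EF = C_frac * (M_CO2 / M_C)
EF = 0.7882 * (44/12)
EF = 0.7882 * 3.666667 = 2.8901 kg_CO2/kg_fuel


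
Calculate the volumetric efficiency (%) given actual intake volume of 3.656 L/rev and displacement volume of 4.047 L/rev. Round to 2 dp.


eta_v = (V_actual / V_disp) * 100
Ratio = 3.656 / 4.047 = 0.9034
eta_v = 0.9034 * 100 = 90.34%


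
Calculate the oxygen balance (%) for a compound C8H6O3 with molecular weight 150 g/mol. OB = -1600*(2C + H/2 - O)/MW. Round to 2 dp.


OB = -1600 * (2C + H/2 - O) / MW
Inner = 2*8 + 6/2 - 3 = 16.00
OB = -1600 * 16.00 / 150 = -170.67%


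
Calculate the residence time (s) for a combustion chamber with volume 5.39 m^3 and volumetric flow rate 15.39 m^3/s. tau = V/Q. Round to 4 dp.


tau = V / Q_flow
tau = 5.39 / 15.39 = 0.3502 s


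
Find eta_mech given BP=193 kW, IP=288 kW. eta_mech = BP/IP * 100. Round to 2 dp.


eta_mech = (BP / IP) * 100
Ratio = 193 / 288 = 0.6701
eta_mech = 0.6701 * 100 = 67.01%


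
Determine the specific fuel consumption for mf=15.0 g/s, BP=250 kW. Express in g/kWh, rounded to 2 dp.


SFC = (mf / BP) * 3600
Rate = 15.0 / 250 = 0.060000 g/(s*kW)
SFC = 0.060000 * 3600 = 216.00 g/kWh


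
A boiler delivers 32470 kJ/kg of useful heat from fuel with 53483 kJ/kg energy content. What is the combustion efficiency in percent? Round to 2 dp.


Efficiency = (Q_useful / Q_fuel) * 100
Efficiency = (32470 / 53483) * 100
Efficiency = 0.6071 * 100 = 60.71%


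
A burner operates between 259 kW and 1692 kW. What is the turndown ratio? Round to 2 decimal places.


TDR = Q_max / Q_min
TDR = 1692 / 259 = 6.53


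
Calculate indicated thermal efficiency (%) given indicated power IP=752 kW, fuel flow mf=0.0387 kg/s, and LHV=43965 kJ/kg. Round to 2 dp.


eta_ith = (IP / (mf * LHV)) * 100
Denominator = 0.0387 * 43965 = 1701.4455 kW
eta_ith = (752 / 1701.4455) * 100 = 44.20%


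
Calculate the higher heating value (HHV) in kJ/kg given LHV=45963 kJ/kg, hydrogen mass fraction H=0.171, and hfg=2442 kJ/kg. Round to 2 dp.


HHV = LHV + hfg * 9 * H
Water addition = 2442 * 9 * 0.171 = 3758.238 kJ/kg
HHV = 45963 + 3758.238 = 49721.24 kJ/kg


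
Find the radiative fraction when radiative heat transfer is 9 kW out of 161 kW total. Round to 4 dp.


f_rad = Q_rad / Q_total
f_rad = 9 / 161 = 0.0559


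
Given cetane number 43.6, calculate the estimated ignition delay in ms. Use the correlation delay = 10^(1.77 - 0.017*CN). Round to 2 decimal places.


delay = 10^(1.77 - 0.017*CN)
Exponent = 1.77 - 0.017*43.6 = 1.0288
delay = 10^1.0288 = 10.69 ms


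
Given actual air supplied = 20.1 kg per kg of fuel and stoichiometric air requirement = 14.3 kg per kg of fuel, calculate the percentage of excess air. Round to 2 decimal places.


Excess air = actual - stoichiometric = 20.1 - 14.3 = 5.80 kg/kg fuel
Excess air % = (excess / stoich) * 100 = (5.80 / 14.3) * 100 = 40.56%


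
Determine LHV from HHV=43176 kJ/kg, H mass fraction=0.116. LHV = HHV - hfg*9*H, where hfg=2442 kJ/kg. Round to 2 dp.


LHV = HHV - hfg * 9 * H
Water correction = 2442 * 9 * 0.116 = 2549.448 kJ/kg
LHV = 43176 - 2549.448 = 40626.55 kJ/kg


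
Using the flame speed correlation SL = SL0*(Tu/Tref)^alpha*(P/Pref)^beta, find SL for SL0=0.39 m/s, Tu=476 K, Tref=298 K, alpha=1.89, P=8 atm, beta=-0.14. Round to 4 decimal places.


SL = SL0 * (Tu/Tref)^alpha * (P/Pref)^beta
T ratio = 476/298 = 1.59731544
(T ratio)^alpha = 1.59731544^1.89 = 2.423307
(P/Pref)^beta = 8^(-0.14) = 0.747425
SL = 0.39 * 2.423307 * 0.747425 = 0.7064 m/s


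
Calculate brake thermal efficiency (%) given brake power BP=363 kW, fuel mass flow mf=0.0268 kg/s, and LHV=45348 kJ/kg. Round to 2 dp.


eta_BTE = (BP / (mf * LHV)) * 100
Denominator = 0.0268 * 45348 = 1215.3264 kW
eta_BTE = (363 / 1215.3264) * 100 = 29.87%


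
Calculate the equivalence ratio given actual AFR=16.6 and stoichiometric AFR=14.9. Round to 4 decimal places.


phi = AFR_stoich / AFR_actual
phi = 14.9 / 16.6 = 0.8976


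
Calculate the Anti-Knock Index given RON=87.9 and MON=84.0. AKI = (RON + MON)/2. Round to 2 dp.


AKI = (RON + MON) / 2
AKI = (87.9 + 84.0) / 2
AKI = 171.9 / 2 = 85.95


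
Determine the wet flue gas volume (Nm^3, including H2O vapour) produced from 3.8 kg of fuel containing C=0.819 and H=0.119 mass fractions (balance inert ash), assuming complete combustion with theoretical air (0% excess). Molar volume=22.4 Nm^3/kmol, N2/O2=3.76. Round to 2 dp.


Per kg fuel: CO2 = (C/12 kmol)*22.4 = (0.819/12)*22.4 = 1.52880 Nm^3
Per kg fuel: H2O = (H/2 kmol)*22.4 = (0.119/2)*22.4 = 1.33280 Nm^3
O2 needed per kg fuel = C/12 + H/4 = 0.819/12 + 0.119/4 = 0.09800000 kmol
Per kg fuel: N2 = O2*3.76*22.4 = 0.09800000*3.76*22.4 = 8.25395 Nm^3
Total per kg = 1.52880 + 1.33280 + 8.25395 = 11.11555 Nm^3
Total = 11.11555 * 3.8 = 42.24 Nm^3


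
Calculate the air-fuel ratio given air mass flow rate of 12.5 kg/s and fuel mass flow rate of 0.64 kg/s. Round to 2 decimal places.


AFR = m_air / m_fuel
AFR = 12.5 / 0.64 = 19.53


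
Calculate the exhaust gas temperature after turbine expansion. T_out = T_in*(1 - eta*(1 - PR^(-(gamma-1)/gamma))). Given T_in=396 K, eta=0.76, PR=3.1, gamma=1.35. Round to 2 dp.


T_out = T_in * (1 - eta * (1 - PR^(-(gamma-1)/gamma)))
Exponent = -(1.35-1)/1.35 = -0.25925926
PR^exp = 3.1^(-0.25925926) = 0.74577862
Factor = 1 - 0.76*(1 - 0.74577862) = 0.80679175
T_out = 396 * 0.80679175 = 319.49 K


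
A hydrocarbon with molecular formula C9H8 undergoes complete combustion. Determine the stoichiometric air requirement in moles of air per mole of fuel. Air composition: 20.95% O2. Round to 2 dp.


Balanced combustion: C9H8 + 11 O2 -> 9 CO2 + 4 H2O
O2 needed = C + H/4 = 9 + 8/4 = 11.00 moles
Air moles = O2 / 0.2095 = 11.00 / 0.2095 = 52.51 moles air


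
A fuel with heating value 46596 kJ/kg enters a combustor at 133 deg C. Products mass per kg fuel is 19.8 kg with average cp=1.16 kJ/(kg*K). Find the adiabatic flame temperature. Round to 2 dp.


T_ad = T_in + Hc / (m_p * cp)
Denominator = 19.8 * 1.16 = 22.9680
Temperature rise = 46596 / 22.9680 = 2028.74 K
T_ad = 133 + 2028.74 = 2161.74 deg C


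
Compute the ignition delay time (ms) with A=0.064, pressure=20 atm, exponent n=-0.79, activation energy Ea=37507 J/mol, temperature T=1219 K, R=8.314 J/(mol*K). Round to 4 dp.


tau = A * P^n * exp(Ea/(R*T))
P^n = 20^(-0.79) = 0.09379643
Ea/(R*T) = 37507/(8.314*1219) = 3.700825
exp(Ea/(R*T)) = 40.480706
tau = 0.064 * 0.09379643 * 40.480706 = 0.2430 ms


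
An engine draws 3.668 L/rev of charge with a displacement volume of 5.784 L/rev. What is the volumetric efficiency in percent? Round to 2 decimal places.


eta_v = (V_actual / V_disp) * 100
Ratio = 3.668 / 5.784 = 0.6342
eta_v = 0.6342 * 100 = 63.42%


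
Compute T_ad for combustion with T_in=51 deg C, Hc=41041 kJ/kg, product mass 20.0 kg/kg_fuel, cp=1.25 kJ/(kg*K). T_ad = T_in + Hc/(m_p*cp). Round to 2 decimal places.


T_ad = T_in + Hc / (m_p * cp)
Denominator = 20.0 * 1.25 = 25.0000
Temperature rise = 41041 / 25.0000 = 1641.64 K
T_ad = 51 + 1641.64 = 1692.64 deg C


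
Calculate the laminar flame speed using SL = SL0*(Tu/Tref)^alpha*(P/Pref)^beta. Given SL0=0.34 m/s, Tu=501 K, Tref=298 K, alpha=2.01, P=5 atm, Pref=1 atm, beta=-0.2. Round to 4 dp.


SL = SL0 * (Tu/Tref)^alpha * (P/Pref)^beta
T ratio = 501/298 = 1.68120805
(T ratio)^alpha = 1.68120805^2.01 = 2.841183
(P/Pref)^beta = 5^(-0.2) = 0.724780
SL = 0.34 * 2.841183 * 0.724780 = 0.7001 m/s


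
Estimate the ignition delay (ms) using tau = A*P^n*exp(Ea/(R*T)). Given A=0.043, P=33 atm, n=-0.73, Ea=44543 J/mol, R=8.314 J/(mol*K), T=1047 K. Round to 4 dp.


tau = A * P^n * exp(Ea/(R*T))
P^n = 33^(-0.73) = 0.07789056
Ea/(R*T) = 44543/(8.314*1047) = 5.117087
exp(Ea/(R*T)) = 166.848554
tau = 0.043 * 0.07789056 * 166.848554 = 0.5588 ms


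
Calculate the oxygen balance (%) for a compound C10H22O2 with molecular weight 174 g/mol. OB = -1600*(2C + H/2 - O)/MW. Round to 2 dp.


OB = -1600 * (2C + H/2 - O) / MW
Inner = 2*10 + 22/2 - 2 = 29.00
OB = -1600 * 29.00 / 174 = -266.67%


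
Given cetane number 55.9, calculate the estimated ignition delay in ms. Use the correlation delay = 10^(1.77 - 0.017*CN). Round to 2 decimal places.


delay = 10^(1.77 - 0.017*CN)
Exponent = 1.77 - 0.017*55.9 = 0.8197
delay = 10^0.8197 = 6.60 ms


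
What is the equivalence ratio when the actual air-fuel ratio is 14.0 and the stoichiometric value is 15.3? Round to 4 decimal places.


phi = AFR_stoich / AFR_actual
phi = 15.3 / 14.0 = 1.0929


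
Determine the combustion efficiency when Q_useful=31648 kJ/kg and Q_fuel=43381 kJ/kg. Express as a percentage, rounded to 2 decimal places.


Efficiency = (Q_useful / Q_fuel) * 100
Efficiency = (31648 / 43381) * 100
Efficiency = 0.7295 * 100 = 72.95%


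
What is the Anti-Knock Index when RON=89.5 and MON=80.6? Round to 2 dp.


AKI = (RON + MON) / 2
AKI = (89.5 + 80.6) / 2
AKI = 170.1 / 2 = 85.05


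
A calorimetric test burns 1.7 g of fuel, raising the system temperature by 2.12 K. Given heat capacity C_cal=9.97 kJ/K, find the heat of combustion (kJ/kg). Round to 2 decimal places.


Hc = C_cal * delta_T / m_fuel
Q_released = 9.97 * 2.12 = 21.1364 kJ
m_fuel = 1.7 g = 1.7/1000 kg = 0.001700 kg
Hc = 21.1364 / 0.001700 = 12433.18 kJ/kg


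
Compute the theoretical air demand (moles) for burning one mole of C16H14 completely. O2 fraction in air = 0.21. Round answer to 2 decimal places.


Balanced combustion: C16H14 + 19.5 O2 -> 16 CO2 + 7 H2O
O2 needed = C + H/4 = 16 + 14/4 = 19.50 moles
Air moles = O2 / 0.21 = 19.50 / 0.21 = 92.86 moles air


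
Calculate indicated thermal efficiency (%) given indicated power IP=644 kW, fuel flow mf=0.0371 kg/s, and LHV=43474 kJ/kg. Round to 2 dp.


eta_ith = (IP / (mf * LHV)) * 100
Denominator = 0.0371 * 43474 = 1612.8854 kW
eta_ith = (644 / 1612.8854) * 100 = 39.93%


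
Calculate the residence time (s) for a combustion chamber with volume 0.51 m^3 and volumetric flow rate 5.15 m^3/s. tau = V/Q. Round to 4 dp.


tau = V / Q_flow
tau = 0.51 / 5.15 = 0.0990 s


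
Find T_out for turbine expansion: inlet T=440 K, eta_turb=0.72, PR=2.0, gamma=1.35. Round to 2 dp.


T_out = T_in * (1 - eta * (1 - PR^(-(gamma-1)/gamma)))
Exponent = -(1.35-1)/1.35 = -0.25925926
PR^exp = 2.0^(-0.25925926) = 0.83551680
Factor = 1 - 0.72*(1 - 0.83551680) = 0.88157210
T_out = 440 * 0.88157210 = 387.89 K


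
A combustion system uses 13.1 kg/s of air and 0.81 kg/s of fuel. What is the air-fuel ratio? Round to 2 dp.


AFR = m_air / m_fuel
AFR = 13.1 / 0.81 = 16.17


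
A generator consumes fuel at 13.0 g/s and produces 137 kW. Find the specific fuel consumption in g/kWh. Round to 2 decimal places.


SFC = (mf / BP) * 3600
Rate = 13.0 / 137 = 0.094891 g/(s*kW)
SFC = 0.094891 * 3600 = 341.61 g/kWh


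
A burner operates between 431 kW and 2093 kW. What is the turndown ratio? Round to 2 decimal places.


TDR = Q_max / Q_min
TDR = 2093 / 431 = 4.86


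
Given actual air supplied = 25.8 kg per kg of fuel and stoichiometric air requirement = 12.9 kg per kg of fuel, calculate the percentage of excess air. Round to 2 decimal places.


Excess air = actual - stoichiometric = 25.8 - 12.9 = 12.90 kg/kg fuel
Excess air % = (excess / stoich) * 100 = (12.90 / 12.9) * 100 = 100.00%


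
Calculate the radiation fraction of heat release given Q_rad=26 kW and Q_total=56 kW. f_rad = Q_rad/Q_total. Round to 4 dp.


f_rad = Q_rad / Q_total
f_rad = 26 / 56 = 0.4643


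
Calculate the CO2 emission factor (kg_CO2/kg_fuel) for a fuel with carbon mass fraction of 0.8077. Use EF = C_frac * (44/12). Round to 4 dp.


EF = C_frac * (M_CO2 / M_C)
EF = 0.8077 * (44/12)
EF = 0.8077 * 3.666667 = 2.9616 kg_CO2/kg_fuel


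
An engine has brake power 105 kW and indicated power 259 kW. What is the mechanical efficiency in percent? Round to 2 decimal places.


eta_mech = (BP / IP) * 100
Ratio = 105 / 259 = 0.4054
eta_mech = 0.4054 * 100 = 40.54%


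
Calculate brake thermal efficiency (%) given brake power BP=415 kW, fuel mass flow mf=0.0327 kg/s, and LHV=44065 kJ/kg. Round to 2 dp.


eta_BTE = (BP / (mf * LHV)) * 100
Denominator = 0.0327 * 44065 = 1440.9255 kW
eta_BTE = (415 / 1440.9255) * 100 = 28.80%


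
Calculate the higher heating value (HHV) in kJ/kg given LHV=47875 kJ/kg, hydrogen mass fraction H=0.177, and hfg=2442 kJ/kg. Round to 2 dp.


HHV = LHV + hfg * 9 * H
Water addition = 2442 * 9 * 0.177 = 3890.106 kJ/kg
HHV = 47875 + 3890.106 = 51765.11 kJ/kg


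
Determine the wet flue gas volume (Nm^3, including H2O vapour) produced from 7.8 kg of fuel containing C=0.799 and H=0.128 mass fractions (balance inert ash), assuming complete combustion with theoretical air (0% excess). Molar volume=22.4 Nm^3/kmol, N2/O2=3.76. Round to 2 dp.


Per kg fuel: CO2 = (C/12 kmol)*22.4 = (0.799/12)*22.4 = 1.49147 Nm^3
Per kg fuel: H2O = (H/2 kmol)*22.4 = (0.128/2)*22.4 = 1.43360 Nm^3
O2 needed per kg fuel = C/12 + H/4 = 0.799/12 + 0.128/4 = 0.09858333 kmol
Per kg fuel: N2 = O2*3.76*22.4 = 0.09858333*3.76*22.4 = 8.30308 Nm^3
Total per kg = 1.49147 + 1.43360 + 8.30308 = 11.22815 Nm^3
Total = 11.22815 * 7.8 = 87.58 Nm^3


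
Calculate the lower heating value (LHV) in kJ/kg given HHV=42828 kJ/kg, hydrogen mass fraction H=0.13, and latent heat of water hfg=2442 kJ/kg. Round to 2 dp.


LHV = HHV - hfg * 9 * H
Water correction = 2442 * 9 * 0.13 = 2857.140 kJ/kg
LHV = 42828 - 2857.140 = 39970.86 kJ/kg


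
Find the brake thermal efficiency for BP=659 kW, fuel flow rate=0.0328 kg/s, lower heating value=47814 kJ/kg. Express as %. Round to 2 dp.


eta_BTE = (BP / (mf * LHV)) * 100
Denominator = 0.0328 * 47814 = 1568.2992 kW
eta_BTE = (659 / 1568.2992) * 100 = 42.02%


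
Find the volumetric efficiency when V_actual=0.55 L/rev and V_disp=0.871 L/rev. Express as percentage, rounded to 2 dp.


eta_v = (V_actual / V_disp) * 100
Ratio = 0.55 / 0.871 = 0.6315
eta_v = 0.6315 * 100 = 63.15%


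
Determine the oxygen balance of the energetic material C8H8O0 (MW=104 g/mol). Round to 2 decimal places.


OB = -1600 * (2C + H/2 - O) / MW
Inner = 2*8 + 8/2 - 0 = 20.00
OB = -1600 * 20.00 / 104 = -307.69%


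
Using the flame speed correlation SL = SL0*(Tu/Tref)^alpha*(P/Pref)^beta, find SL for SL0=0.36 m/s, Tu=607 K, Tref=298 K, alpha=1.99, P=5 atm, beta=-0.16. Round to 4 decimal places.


SL = SL0 * (Tu/Tref)^alpha * (P/Pref)^beta
T ratio = 607/298 = 2.03691275
(T ratio)^alpha = 2.03691275^1.99 = 4.119601
(P/Pref)^beta = 5^(-0.16) = 0.772974
SL = 0.36 * 4.119601 * 0.772974 = 1.1464 m/s


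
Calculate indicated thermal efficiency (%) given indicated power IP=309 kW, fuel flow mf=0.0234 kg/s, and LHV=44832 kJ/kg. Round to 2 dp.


eta_ith = (IP / (mf * LHV)) * 100
Denominator = 0.0234 * 44832 = 1049.0688 kW
eta_ith = (309 / 1049.0688) * 100 = 29.45%


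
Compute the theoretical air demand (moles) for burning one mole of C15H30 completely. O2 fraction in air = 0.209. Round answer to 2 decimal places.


Balanced combustion: C15H30 + 22.5 O2 -> 15 CO2 + 15 H2O
O2 needed = C + H/4 = 15 + 30/4 = 22.50 moles
Air moles = O2 / 0.209 = 22.50 / 0.209 = 107.66 moles air


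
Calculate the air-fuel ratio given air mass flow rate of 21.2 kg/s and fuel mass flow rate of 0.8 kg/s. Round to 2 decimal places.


AFR = m_air / m_fuel
AFR = 21.2 / 0.8 = 26.50


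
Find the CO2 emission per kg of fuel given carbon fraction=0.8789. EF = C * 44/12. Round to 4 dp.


EF = C_frac * (M_CO2 / M_C)
EF = 0.8789 * (44/12)
EF = 0.8789 * 3.666667 = 3.2226 kg_CO2/kg_fuel


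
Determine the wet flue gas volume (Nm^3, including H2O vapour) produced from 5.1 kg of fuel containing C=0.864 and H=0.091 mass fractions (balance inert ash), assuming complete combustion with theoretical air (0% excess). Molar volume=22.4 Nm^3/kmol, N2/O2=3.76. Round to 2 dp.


Per kg fuel: CO2 = (C/12 kmol)*22.4 = (0.864/12)*22.4 = 1.61280 Nm^3
Per kg fuel: H2O = (H/2 kmol)*22.4 = (0.091/2)*22.4 = 1.01920 Nm^3
O2 needed per kg fuel = C/12 + H/4 = 0.864/12 + 0.091/4 = 0.09475000 kmol
Per kg fuel: N2 = O2*3.76*22.4 = 0.09475000*3.76*22.4 = 7.98022 Nm^3
Total per kg = 1.61280 + 1.01920 + 7.98022 = 10.61222 Nm^3
Total = 10.61222 * 5.1 = 54.12 Nm^3
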